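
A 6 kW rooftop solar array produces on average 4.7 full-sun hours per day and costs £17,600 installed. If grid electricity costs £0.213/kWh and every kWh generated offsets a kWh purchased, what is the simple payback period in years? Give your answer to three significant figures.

Daily generation = 6 kW × 4.7 h = 28.2 kWh
Annual generation = 28.2 × 365 = 10293 kWh
Annual savings = 10293 × £0.213 = £2,192.41
Payback = £17,600 / £2,192.41 = 8.03 years

8.03 years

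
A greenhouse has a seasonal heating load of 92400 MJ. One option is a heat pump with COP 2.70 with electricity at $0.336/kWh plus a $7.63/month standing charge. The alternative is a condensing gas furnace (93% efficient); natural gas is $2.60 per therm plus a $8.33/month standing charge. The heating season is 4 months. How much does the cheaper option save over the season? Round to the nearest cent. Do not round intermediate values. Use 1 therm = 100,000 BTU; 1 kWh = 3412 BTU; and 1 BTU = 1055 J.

$743.02

Heat load = 92400 MJ = 92,400,000,000 J / 1055 = 87,582,938 BTU
Gas: input = 87,582,938 / 0.930 = 94,175,203 BTU = 941.8 therm → 941.8 × $2.60 = $2,448.56; + 4 × $8.33 standing = $2,481.88
Heat pump: 87,582,938 BTU / 3412 = 25,670 kWh heat; / 2.70 = 9,507 kWh in → × $0.336 = $3,194.38; + 4 × $7.63 standing = $3,224.90
Difference = |$2,481.88 − $3,224.90| = $743.02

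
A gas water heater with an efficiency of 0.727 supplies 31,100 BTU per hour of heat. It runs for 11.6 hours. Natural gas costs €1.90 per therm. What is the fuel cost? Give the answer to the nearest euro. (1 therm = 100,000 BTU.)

Heat delivered = 31,100 BTU/h × 11.6 h = 360,760 BTU
Gas input = 360,760 / 0.727 = 496,231 BTU
= 496,231 / 100,000 = 4.962 therm
Cost = 4.962 × €1.90/therm = €9.43 ≈ €9

€9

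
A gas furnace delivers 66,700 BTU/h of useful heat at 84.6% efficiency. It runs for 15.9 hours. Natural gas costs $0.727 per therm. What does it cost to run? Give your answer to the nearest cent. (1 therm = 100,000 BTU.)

$9.11

Heat delivered = 66,700 BTU/h × 15.9 h = 1,060,530 BTU
Gas input = 1,060,530 / 0.846 = 1,253,582 BTU
= 1,253,582 / 100,000 = 12.54 therm
Cost = 12.54 × $0.727/therm = $9.11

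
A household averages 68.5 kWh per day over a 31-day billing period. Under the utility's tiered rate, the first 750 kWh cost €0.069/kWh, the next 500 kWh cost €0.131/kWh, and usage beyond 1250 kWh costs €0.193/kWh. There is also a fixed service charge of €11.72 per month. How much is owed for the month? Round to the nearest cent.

€297.56

Usage = 68.5 kWh/day × 31 days = 2123.5 kWh
First 750 kWh × €0.069 = €51.75
Next 500 kWh × €0.131 = €65.50
Remaining 873.5 kWh × €0.193 = €168.59
Energy charge = €285.84; + service €11.72 = €297.56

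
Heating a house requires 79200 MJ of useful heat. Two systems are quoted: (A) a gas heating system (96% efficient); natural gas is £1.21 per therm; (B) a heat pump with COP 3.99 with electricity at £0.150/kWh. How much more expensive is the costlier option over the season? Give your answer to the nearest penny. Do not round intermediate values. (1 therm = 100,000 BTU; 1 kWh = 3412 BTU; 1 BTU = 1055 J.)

Heat load = 79200 MJ = 79,200,000,000 J / 1055 = 75,071,090 BTU
Gas: input = 75,071,090 / 0.96 = 78,199,052 BTU = 782 therm → 782 × £1.21 = £946.21
Heat pump: 75,071,090 BTU / 3412 = 22,000 kWh heat; / 3.99 = 5,514 kWh in → × £0.150 = £827.15
Difference = |£946.21 − £827.15| = £119.06

£119.06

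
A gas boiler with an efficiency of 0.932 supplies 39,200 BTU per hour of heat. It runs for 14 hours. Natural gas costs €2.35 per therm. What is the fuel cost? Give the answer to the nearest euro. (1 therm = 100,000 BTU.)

€14

Heat delivered = 39,200 BTU/h × 14 h = 548,800 BTU
Gas input = 548,800 / 0.932 = 588,841 BTU
= 588,841 / 100,000 = 5.888 therm
Cost = 5.888 × €2.35/therm = €13.84 ≈ €14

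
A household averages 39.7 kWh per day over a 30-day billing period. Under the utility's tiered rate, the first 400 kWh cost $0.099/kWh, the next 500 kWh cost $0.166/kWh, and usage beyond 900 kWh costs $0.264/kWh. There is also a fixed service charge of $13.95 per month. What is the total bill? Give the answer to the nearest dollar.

$213

Usage = 39.7 kWh/day × 30 days = 1191 kWh
First 400 kWh × $0.099 = $39.60
Next 500 kWh × $0.166 = $83.00
Remaining 291 kWh × $0.264 = $76.82
Energy charge = $199.42; + service $13.95 = $213.37 ≈ $213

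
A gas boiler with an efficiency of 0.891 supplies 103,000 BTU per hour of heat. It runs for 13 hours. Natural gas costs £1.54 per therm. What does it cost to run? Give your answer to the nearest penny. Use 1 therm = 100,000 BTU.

Heat delivered = 103,000 BTU/h × 13 h = 1,339,000 BTU
Gas input = 1,339,000 / 0.891 = 1,502,806 BTU
= 1,502,806 / 100,000 = 15.03 therm
Cost = 15.03 × £1.54/therm = £23.14

£23.14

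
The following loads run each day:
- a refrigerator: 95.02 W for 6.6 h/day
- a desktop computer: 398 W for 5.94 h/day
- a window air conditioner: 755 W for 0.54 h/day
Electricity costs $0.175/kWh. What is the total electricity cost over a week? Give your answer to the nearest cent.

$4.16

refrigerator: 95.02 W × 6.6 h × 7 d = 4,390 Wh = 4.39 kWh
desktop computer: 398 W × 5.94 h × 7 d = 16,549 Wh = 16.55 kWh
window air conditioner: 755 W × 0.54 h × 7 d = 2,854 Wh = 2.854 kWh
Total energy = 4.39 + 16.55 + 2.854 = 23.79 kWh
Cost = 23.79 kWh × $0.175 = $4.16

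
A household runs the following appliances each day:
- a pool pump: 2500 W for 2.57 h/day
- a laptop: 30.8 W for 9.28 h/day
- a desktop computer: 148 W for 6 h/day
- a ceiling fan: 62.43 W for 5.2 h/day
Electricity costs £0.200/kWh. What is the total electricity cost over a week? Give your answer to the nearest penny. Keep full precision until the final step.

£11.09

pool pump: 2500 W × 2.57 h × 7 d = 44,975 Wh = 44.98 kWh
laptop: 30.8 W × 9.28 h × 7 d = 2,001 Wh = 2.001 kWh
desktop computer: 148 W × 6 h × 7 d = 6,216 Wh = 6.216 kWh
ceiling fan: 62.43 W × 5.2 h × 7 d = 2,272 Wh = 2.272 kWh
Total energy = 44.98 + 2.001 + 6.216 + 2.272 = 55.46 kWh
Cost = 55.46 kWh × £0.200 = £11.09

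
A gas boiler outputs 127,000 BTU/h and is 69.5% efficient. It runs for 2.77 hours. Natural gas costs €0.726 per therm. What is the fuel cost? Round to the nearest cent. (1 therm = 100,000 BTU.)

Heat delivered = 127,000 BTU/h × 2.77 h = 351,790 BTU
Gas input = 351,790 / 0.695 = 506,173 BTU
= 506,173 / 100,000 = 5.062 therm
Cost = 5.062 × €0.726/therm = €3.67

€3.67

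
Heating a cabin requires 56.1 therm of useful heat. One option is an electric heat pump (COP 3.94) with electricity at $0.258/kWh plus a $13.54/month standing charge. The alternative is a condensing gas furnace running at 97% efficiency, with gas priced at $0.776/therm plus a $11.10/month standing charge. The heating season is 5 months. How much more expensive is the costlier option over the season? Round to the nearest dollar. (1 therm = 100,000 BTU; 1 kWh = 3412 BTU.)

Heat load = 56.1 therm × 100,000 = 5,610,000 BTU
Gas: input = 5,610,000 / 0.97 = 5,783,505 BTU = 57.84 therm → 57.84 × $0.776 = $44.88; + 5 × $11.10 standing = $100.38
Heat pump: 5,610,000 BTU / 3412 = 1,644 kWh heat; / 3.94 = 417.3 kWh in → × $0.258 = $107.67; + 5 × $13.54 standing = $175.37
Difference = |$100.38 − $175.37| = $74.99 ≈ $75

$75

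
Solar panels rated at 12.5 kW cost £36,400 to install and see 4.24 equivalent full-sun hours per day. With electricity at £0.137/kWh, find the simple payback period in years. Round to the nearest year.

Daily generation = 12.5 kW × 4.24 h = 53 kWh
Annual generation = 53 × 365 = 19345 kWh
Annual savings = 19345 × £0.137 = £2,650.27
Payback = £36,400 / £2,650.27 = 13.7 years

14 years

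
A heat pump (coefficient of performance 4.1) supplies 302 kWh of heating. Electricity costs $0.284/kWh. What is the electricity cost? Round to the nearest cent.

Electrical input = 302 kWh / 4.1 = 73.66 kWh
Cost = 73.66 × $0.284/kWh = $20.92

$20.92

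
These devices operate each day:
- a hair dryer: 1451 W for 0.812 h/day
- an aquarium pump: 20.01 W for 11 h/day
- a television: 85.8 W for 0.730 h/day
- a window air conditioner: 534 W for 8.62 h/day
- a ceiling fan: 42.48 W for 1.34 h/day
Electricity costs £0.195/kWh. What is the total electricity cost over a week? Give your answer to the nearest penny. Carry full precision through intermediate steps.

£8.36

hair dryer: 1451 W × 0.812 h × 7 d = 8,247 Wh = 8.247 kWh
aquarium pump: 20.01 W × 11 h × 7 d = 1,541 Wh = 1.541 kWh
television: 85.8 W × 0.730 h × 7 d = 438 Wh = 0.4384 kWh
window air conditioner: 534 W × 8.62 h × 7 d = 32,222 Wh = 32.22 kWh
ceiling fan: 42.48 W × 1.34 h × 7 d = 398 Wh = 0.3985 kWh
Total energy = 8.247 + 1.541 + 0.4384 + 32.22 + 0.3985 = 42.85 kWh
Cost = 42.85 kWh × £0.195 = £8.36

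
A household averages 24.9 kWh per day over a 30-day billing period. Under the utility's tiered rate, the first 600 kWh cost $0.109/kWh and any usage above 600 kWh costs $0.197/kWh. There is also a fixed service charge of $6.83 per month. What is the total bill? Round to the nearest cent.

Usage = 24.9 kWh/day × 30 days = 747 kWh
First 600 kWh × $0.109 = $65.40
Remaining 147 kWh × $0.197 = $28.96
Energy charge = $94.36; + service $6.83 = $101.19

$101.19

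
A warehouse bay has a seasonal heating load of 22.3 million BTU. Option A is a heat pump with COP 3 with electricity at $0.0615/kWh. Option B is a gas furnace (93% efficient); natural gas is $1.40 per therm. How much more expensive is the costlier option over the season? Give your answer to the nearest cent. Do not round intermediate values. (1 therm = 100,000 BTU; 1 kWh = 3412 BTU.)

$201.72

Heat load = 22.3 × 10⁶ BTU = 22,300,000 BTU
Gas: input = 22,300,000 / 0.93 = 23,978,495 BTU = 239.8 therm → 239.8 × $1.40 = $335.70
Heat pump: 22,300,000 BTU / 3412 = 6,536 kWh heat; / 3 = 2,179 kWh in → × $0.0615 = $133.98
Difference = |$335.70 − $133.98| = $201.72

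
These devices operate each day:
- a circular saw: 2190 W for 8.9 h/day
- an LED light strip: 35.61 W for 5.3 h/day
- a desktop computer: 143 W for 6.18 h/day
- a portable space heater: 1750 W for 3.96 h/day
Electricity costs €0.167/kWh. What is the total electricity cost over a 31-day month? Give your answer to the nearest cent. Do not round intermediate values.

circular saw: 2190 W × 8.9 h × 31 d = 604,221 Wh = 604.2 kWh
LED light strip: 35.61 W × 5.3 h × 31 d = 5,851 Wh = 5.851 kWh
desktop computer: 143 W × 6.18 h × 31 d = 27,396 Wh = 27.4 kWh
portable space heater: 1750 W × 3.96 h × 31 d = 214,830 Wh = 214.8 kWh
Total energy = 604.2 + 5.851 + 27.4 + 214.8 = 852.3 kWh
Cost = 852.3 kWh × €0.167 = €142.33

€142.33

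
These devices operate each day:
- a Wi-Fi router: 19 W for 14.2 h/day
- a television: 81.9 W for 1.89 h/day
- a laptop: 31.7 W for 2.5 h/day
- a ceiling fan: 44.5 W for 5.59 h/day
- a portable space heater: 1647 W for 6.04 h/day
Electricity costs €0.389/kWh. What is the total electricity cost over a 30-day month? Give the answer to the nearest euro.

Wi-Fi router: 19 W × 14.2 h × 30 d = 8,094 Wh = 8.094 kWh
television: 81.9 W × 1.89 h × 30 d = 4,644 Wh = 4.644 kWh
laptop: 31.7 W × 2.5 h × 30 d = 2,378 Wh = 2.377 kWh
ceiling fan: 44.5 W × 5.59 h × 30 d = 7,463 Wh = 7.463 kWh
portable space heater: 1647 W × 6.04 h × 30 d = 298,436 Wh = 298.4 kWh
Total energy = 8.094 + 4.644 + 2.377 + 7.463 + 298.4 = 321 kWh
Cost = 321 kWh × €0.389 = €124.87 ≈ €125

€125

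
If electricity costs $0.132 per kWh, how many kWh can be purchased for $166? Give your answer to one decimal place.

1257.6 kWh

$166 / $0.132 per kWh = 1,258 kWh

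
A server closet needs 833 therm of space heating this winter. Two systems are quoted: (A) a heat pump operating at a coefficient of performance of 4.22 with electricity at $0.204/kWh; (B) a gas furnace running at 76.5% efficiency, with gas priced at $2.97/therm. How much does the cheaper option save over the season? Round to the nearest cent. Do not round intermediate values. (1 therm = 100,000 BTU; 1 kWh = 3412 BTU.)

$2053.81

Heat load = 833 therm × 100,000 = 83,300,000 BTU
Gas: input = 83,300,000 / 0.765 = 108,888,889 BTU = 1,089 therm → 1,089 × $2.97 = $3,234.00
Heat pump: 83,300,000 BTU / 3412 = 24,410 kWh heat; / 4.22 = 5,785 kWh in → × $0.204 = $1,180.19
Difference = |$3,234.00 − $1,180.19| = $2,053.81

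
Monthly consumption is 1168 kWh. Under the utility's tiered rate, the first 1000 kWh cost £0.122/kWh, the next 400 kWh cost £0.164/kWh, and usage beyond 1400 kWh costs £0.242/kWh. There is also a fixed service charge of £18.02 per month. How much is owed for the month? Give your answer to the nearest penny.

£167.57

First 1000 kWh × £0.122 = £122.00
Next 168 kWh × £0.164 = £27.55
Remaining tier: 0 kWh (not reached)
Energy charge = £149.55; + service £18.02 = £167.57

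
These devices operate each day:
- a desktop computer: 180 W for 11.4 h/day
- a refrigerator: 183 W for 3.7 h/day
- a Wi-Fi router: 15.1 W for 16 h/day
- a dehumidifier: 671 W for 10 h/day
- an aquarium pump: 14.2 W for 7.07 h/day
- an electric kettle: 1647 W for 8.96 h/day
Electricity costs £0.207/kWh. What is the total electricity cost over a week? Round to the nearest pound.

£36

desktop computer: 180 W × 11.4 h × 7 d = 14,364 Wh = 14.36 kWh
refrigerator: 183 W × 3.7 h × 7 d = 4,740 Wh = 4.74 kWh
Wi-Fi router: 15.1 W × 16 h × 7 d = 1,691 Wh = 1.691 kWh
dehumidifier: 671 W × 10 h × 7 d = 46,970 Wh = 46.97 kWh
aquarium pump: 14.2 W × 7.07 h × 7 d = 703 Wh = 0.7028 kWh
electric kettle: 1647 W × 8.96 h × 7 d = 103,300 Wh = 103.3 kWh
Total energy = 14.36 + 4.74 + 1.691 + 46.97 + 0.7028 + 103.3 = 171.8 kWh
Cost = 171.8 kWh × £0.207 = £35.56 ≈ £36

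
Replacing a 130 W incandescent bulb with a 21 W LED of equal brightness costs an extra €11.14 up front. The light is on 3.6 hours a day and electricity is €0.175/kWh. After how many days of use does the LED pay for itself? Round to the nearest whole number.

Power saved = 130 − 21 = 109 W
Daily energy saved = 109 W × 3.6 h = 392.4 Wh = 0.3924 kWh
Daily savings = 0.3924 × €0.175 = €0.0687
Payback = €11.14 / €0.0687 per day = 162.2 days

162 days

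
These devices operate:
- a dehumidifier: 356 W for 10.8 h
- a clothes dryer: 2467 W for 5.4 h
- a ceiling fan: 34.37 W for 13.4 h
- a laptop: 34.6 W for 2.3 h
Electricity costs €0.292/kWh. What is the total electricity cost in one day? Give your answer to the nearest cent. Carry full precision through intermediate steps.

dehumidifier: 356 W × 10.8 h = 3,845 Wh = 3.845 kWh
clothes dryer: 2467 W × 5.4 h = 13,322 Wh = 13.32 kWh
ceiling fan: 34.37 W × 13.4 h = 461 Wh = 0.4606 kWh
laptop: 34.6 W × 2.3 h = 80 Wh = 0.07958 kWh
Total energy = 3.845 + 13.32 + 0.4606 + 0.07958 = 17.71 kWh
Cost = 17.71 kWh × €0.292 = €5.17

€5.17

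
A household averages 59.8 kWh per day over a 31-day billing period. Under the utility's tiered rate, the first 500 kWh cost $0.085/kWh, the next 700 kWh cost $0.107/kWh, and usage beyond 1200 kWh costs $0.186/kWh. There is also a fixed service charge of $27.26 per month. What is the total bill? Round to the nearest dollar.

$266

Usage = 59.8 kWh/day × 31 days = 1853.8 kWh
First 500 kWh × $0.085 = $42.50
Next 700 kWh × $0.107 = $74.90
Remaining 653.8 kWh × $0.186 = $121.61
Energy charge = $239.01; + service $27.26 = $266.27 ≈ $266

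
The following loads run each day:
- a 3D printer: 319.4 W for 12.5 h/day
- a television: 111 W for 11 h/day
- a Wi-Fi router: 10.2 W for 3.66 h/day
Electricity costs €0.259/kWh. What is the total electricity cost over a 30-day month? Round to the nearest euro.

€41

3D printer: 319.4 W × 12.5 h × 30 d = 119,775 Wh = 119.8 kWh
television: 111 W × 11 h × 30 d = 36,630 Wh = 36.63 kWh
Wi-Fi router: 10.2 W × 3.66 h × 30 d = 1,120 Wh = 1.12 kWh
Total energy = 119.8 + 36.63 + 1.12 = 157.5 kWh
Cost = 157.5 kWh × €0.259 = €40.80 ≈ €41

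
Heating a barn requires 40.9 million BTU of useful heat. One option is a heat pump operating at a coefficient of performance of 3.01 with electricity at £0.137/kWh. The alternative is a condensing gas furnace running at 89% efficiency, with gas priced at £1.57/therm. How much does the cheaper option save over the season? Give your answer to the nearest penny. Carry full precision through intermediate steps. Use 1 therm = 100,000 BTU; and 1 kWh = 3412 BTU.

£175.90

Heat load = 40.9 × 10⁶ BTU = 40,900,000 BTU
Gas: input = 40,900,000 / 0.89 = 45,955,056 BTU = 459.6 therm → 459.6 × £1.57 = £721.49
Heat pump: 40,900,000 BTU / 3412 = 11,990 kWh heat; / 3.01 = 3,982 kWh in → × £0.137 = £545.59
Difference = |£721.49 − £545.59| = £175.90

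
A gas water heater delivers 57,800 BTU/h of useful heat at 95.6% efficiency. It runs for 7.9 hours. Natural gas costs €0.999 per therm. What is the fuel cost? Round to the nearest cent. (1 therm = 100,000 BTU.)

€4.77

Heat delivered = 57,800 BTU/h × 7.9 h = 456,620 BTU
Gas input = 456,620 / 0.956 = 477,636 BTU
= 477,636 / 100,000 = 4.776 therm
Cost = 4.776 × €0.999/therm = €4.77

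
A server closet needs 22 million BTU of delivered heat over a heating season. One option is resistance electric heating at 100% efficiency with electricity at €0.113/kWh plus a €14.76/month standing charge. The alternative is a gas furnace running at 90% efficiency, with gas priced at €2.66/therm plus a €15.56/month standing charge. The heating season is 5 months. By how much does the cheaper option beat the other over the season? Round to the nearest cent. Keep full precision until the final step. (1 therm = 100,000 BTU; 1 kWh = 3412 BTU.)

€74.38

Heat load = 22 × 10⁶ BTU = 22,000,000 BTU
Gas: input = 22,000,000 / 0.90 = 24,444,444 BTU = 244.4 therm → 244.4 × €2.66 = €650.22; + 5 × €15.56 standing = €728.02
Electric: 22,000,000 BTU / 3412 = 6,448 kWh → × €0.113 = €728.60; + 5 × €14.76 standing = €802.40
Difference = |€728.02 − €802.40| = €74.38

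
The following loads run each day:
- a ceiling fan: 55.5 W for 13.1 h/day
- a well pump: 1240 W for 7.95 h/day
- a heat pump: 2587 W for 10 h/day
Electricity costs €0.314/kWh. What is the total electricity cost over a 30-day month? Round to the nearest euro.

ceiling fan: 55.5 W × 13.1 h × 30 d = 21,812 Wh = 21.81 kWh
well pump: 1240 W × 7.95 h × 30 d = 295,740 Wh = 295.7 kWh
heat pump: 2587 W × 10 h × 30 d = 776,100 Wh = 776.1 kWh
Total energy = 21.81 + 295.7 + 776.1 = 1,094 kWh
Cost = 1,094 kWh × €0.314 = €343.41 ≈ €343

€343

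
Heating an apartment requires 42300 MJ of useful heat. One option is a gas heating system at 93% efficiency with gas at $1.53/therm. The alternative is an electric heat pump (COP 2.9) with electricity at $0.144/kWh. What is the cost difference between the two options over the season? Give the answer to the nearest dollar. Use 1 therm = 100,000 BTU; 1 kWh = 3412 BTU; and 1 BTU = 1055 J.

Heat load = 42300 MJ = 42,300,000,000 J / 1055 = 40,094,787 BTU
Gas: input = 40,094,787 / 0.93 = 43,112,674 BTU = 431.1 therm → 431.1 × $1.53 = $659.62
Heat pump: 40,094,787 BTU / 3412 = 11,750 kWh heat; / 2.9 = 4,052 kWh in → × $0.144 = $583.50
Difference = |$659.62 − $583.50| = $76.12 ≈ $76

$76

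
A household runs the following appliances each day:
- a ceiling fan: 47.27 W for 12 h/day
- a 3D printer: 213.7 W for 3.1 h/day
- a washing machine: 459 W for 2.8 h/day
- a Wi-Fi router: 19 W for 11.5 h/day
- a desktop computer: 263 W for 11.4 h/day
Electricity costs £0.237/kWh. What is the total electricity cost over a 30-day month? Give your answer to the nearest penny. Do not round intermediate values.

£40.75

ceiling fan: 47.27 W × 12 h × 30 d = 17,017 Wh = 17.02 kWh
3D printer: 213.7 W × 3.1 h × 30 d = 19,874 Wh = 19.87 kWh
washing machine: 459 W × 2.8 h × 30 d = 38,556 Wh = 38.56 kWh
Wi-Fi router: 19 W × 11.5 h × 30 d = 6,555 Wh = 6.555 kWh
desktop computer: 263 W × 11.4 h × 30 d = 89,946 Wh = 89.95 kWh
Total energy = 17.02 + 19.87 + 38.56 + 6.555 + 89.95 = 171.9 kWh
Cost = 171.9 kWh × £0.237 = £40.75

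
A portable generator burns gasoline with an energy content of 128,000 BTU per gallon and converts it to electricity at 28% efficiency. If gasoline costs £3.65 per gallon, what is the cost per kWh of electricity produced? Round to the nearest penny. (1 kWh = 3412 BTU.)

Electrical output per gallon = 128,000 BTU × 0.28 / 3412 BTU/kWh = 10.5 kWh
Cost per kWh = £3.65 / 10.5 kWh = £0.347

£0.35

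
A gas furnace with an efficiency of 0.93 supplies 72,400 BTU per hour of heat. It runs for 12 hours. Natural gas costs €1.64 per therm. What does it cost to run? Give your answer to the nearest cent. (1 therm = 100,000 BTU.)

€15.32

Heat delivered = 72,400 BTU/h × 12 h = 868,800 BTU
Gas input = 868,800 / 0.93 = 934,194 BTU
= 934,194 / 100,000 = 9.342 therm
Cost = 9.342 × €1.64/therm = €15.32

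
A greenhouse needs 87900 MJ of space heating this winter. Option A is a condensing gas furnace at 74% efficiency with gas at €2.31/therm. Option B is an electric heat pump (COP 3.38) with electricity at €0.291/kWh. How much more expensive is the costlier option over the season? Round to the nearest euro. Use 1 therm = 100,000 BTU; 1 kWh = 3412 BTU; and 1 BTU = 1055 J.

Heat load = 87900 MJ = 87,900,000,000 J / 1055 = 83,317,536 BTU
Gas: input = 83,317,536 / 0.74 = 112,591,264 BTU = 1,126 therm → 1,126 × €2.31 = €2,600.86
Heat pump: 83,317,536 BTU / 3412 = 24,420 kWh heat; / 3.38 = 7,225 kWh in → × €0.291 = €2,102.34
Difference = |€2,600.86 − €2,102.34| = €498.51 ≈ €499

€499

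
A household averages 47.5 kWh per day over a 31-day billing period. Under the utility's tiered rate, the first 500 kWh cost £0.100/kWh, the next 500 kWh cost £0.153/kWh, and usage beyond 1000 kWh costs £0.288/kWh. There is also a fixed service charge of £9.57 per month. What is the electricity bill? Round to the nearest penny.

£272.15

Usage = 47.5 kWh/day × 31 days = 1472.5 kWh
First 500 kWh × £0.100 = £50.00
Next 500 kWh × £0.153 = £76.50
Remaining 472.5 kWh × £0.288 = £136.08
Energy charge = £262.58; + service £9.57 = £272.15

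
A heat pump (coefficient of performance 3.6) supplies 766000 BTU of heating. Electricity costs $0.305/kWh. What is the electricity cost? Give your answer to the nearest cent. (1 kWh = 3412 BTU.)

Heat delivered = 766,000 BTU / 3412 = 224.5 kWh
Electrical input = 224.5 kWh / 3.6 = 62.36 kWh
Cost = 62.36 × $0.305/kWh = $19.02

$19.02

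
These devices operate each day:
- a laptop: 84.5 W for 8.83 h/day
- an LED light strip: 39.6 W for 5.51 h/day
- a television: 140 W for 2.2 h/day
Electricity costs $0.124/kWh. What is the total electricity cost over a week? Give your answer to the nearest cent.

$1.10

laptop: 84.5 W × 8.83 h × 7 d = 5,223 Wh = 5.223 kWh
LED light strip: 39.6 W × 5.51 h × 7 d = 1,527 Wh = 1.527 kWh
television: 140 W × 2.2 h × 7 d = 2,156 Wh = 2.156 kWh
Total energy = 5.223 + 1.527 + 2.156 = 8.906 kWh
Cost = 8.906 kWh × $0.124 = $1.10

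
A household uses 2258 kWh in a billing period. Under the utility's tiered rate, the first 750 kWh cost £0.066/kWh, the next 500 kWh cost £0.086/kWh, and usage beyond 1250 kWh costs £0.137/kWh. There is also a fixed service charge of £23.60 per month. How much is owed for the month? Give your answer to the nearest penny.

£254.20

First 750 kWh × £0.066 = £49.50
Next 500 kWh × £0.086 = £43.00
Remaining 1008 kWh × £0.137 = £138.10
Energy charge = £230.60; + service £23.60 = £254.20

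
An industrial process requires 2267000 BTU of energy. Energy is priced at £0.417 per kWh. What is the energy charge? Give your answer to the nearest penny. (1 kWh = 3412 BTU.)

2267000 BTU × (0.00029308 kWh/BTU) = 664.4 kWh
Cost = 664.4 kWh × £0.417/kWh = £277.06

£277.06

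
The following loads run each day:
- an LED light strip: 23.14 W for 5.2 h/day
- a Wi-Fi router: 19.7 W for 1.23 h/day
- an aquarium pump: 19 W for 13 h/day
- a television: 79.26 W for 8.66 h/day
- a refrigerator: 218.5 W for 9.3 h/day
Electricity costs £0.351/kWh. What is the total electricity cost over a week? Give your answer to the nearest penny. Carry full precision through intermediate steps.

LED light strip: 23.14 W × 5.2 h × 7 d = 842 Wh = 0.8423 kWh
Wi-Fi router: 19.7 W × 1.23 h × 7 d = 170 Wh = 0.1696 kWh
aquarium pump: 19 W × 13 h × 7 d = 1,729 Wh = 1.729 kWh
television: 79.26 W × 8.66 h × 7 d = 4,805 Wh = 4.805 kWh
refrigerator: 218.5 W × 9.3 h × 7 d = 14,224 Wh = 14.22 kWh
Total energy = 0.8423 + 0.1696 + 1.729 + 4.805 + 14.22 = 21.77 kWh
Cost = 21.77 kWh × £0.351 = £7.64

£7.64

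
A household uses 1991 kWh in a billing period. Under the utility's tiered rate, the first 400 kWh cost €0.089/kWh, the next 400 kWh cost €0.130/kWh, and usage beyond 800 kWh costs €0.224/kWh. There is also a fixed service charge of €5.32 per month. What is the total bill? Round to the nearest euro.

€360

First 400 kWh × €0.089 = €35.60
Next 400 kWh × €0.130 = €52.00
Remaining 1191 kWh × €0.224 = €266.78
Energy charge = €354.38; + service €5.32 = €359.70 ≈ €360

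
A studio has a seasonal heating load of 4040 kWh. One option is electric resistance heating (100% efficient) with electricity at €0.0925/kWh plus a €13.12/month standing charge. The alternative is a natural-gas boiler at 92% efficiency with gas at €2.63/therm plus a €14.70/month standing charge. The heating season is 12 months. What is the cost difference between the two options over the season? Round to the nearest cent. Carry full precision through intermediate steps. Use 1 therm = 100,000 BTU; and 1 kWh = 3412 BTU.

€39.32

Heat load = 4040 kWh × 3412 = 13,784,480 BTU
Gas: input = 13,784,480 / 0.920 = 14,983,130 BTU = 149.8 therm → 149.8 × €2.63 = €394.06; + 12 × €14.70 standing = €570.46
Electric: 13,784,480 BTU / 3412 = 4,040 kWh → × €0.0925 = €373.70; + 12 × €13.12 standing = €531.14
Difference = |€570.46 − €531.14| = €39.32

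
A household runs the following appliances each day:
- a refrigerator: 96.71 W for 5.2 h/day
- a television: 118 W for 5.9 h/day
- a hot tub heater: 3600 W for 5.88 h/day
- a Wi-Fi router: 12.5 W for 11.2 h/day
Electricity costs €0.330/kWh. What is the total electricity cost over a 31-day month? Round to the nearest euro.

€230

refrigerator: 96.71 W × 5.2 h × 31 d = 15,590 Wh = 15.59 kWh
television: 118 W × 5.9 h × 31 d = 21,582 Wh = 21.58 kWh
hot tub heater: 3600 W × 5.88 h × 31 d = 656,208 Wh = 656.2 kWh
Wi-Fi router: 12.5 W × 11.2 h × 31 d = 4,340 Wh = 4.34 kWh
Total energy = 15.59 + 21.58 + 656.2 + 4.34 = 697.7 kWh
Cost = 697.7 kWh × €0.330 = €230.25 ≈ €230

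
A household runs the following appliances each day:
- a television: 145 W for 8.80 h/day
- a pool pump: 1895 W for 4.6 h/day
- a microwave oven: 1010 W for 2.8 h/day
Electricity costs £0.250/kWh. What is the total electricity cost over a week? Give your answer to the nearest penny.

television: 145 W × 8.80 h × 7 d = 8,932 Wh = 8.932 kWh
pool pump: 1895 W × 4.6 h × 7 d = 61,019 Wh = 61.02 kWh
microwave oven: 1010 W × 2.8 h × 7 d = 19,796 Wh = 19.8 kWh
Total energy = 8.932 + 61.02 + 19.8 = 89.75 kWh
Cost = 89.75 kWh × £0.250 = £22.44

£22.44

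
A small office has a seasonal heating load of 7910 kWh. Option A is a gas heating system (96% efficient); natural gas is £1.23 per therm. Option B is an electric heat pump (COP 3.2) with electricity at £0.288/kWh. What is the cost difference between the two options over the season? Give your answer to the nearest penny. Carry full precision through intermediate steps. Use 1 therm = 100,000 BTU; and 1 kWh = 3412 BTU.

£366.10

Heat load = 7910 kWh × 3412 = 26,988,920 BTU
Gas: input = 26,988,920 / 0.96 = 28,113,458 BTU = 281.1 therm → 281.1 × £1.23 = £345.80
Heat pump: 26,988,920 BTU / 3412 = 7,910 kWh heat; / 3.2 = 2,472 kWh in → × £0.288 = £711.90
Difference = |£345.80 − £711.90| = £366.10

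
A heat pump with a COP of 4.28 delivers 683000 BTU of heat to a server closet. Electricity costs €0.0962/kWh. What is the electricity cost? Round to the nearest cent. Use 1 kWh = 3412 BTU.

Heat delivered = 683,000 BTU / 3412 = 200.2 kWh
Electrical input = 200.2 kWh / 4.28 = 46.77 kWh
Cost = 46.77 × €0.0962/kWh = €4.50

€4.50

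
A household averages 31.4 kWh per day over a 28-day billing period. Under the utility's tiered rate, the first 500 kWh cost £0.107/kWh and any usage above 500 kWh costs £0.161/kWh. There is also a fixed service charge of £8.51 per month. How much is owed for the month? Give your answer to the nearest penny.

Usage = 31.4 kWh/day × 28 days = 879.2 kWh
First 500 kWh × £0.107 = £53.50
Remaining 379.2 kWh × £0.161 = £61.05
Energy charge = £114.55; + service £8.51 = £123.06

£123.06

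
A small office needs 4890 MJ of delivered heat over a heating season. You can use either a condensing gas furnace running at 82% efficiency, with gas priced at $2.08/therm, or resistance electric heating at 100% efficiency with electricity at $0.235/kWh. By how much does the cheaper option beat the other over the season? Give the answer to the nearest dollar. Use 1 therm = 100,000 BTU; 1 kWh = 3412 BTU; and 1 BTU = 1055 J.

$202

Heat load = 4890 MJ = 4,890,000,000 J / 1055 = 4,635,071 BTU
Gas: input = 4,635,071 / 0.82 = 5,652,526 BTU = 56.53 therm → 56.53 × $2.08 = $117.57
Electric: 4,635,071 BTU / 3412 = 1,358 kWh → × $0.235 = $319.24
Difference = |$117.57 − $319.24| = $201.67 ≈ $202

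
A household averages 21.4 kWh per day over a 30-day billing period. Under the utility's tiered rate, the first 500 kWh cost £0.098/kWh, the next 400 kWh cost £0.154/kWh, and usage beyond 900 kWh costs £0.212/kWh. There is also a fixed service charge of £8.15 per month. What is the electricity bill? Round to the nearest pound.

Usage = 21.4 kWh/day × 30 days = 642 kWh
First 500 kWh × £0.098 = £49.00
Next 142 kWh × £0.154 = £21.87
Remaining tier: 0 kWh (not reached)
Energy charge = £70.87; + service £8.15 = £79.02 ≈ £79

£79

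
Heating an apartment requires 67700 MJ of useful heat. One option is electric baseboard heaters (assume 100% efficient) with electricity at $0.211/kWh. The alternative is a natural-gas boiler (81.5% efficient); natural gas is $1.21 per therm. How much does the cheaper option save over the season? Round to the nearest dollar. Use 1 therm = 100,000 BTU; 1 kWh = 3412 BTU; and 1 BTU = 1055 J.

$3016

Heat load = 67700 MJ = 67,700,000,000 J / 1055 = 64,170,616 BTU
Gas: input = 64,170,616 / 0.815 = 78,736,952 BTU = 787.4 therm → 787.4 × $1.21 = $952.72
Electric: 64,170,616 BTU / 3412 = 18,810 kWh → × $0.211 = $3,968.35
Difference = |$952.72 − $3,968.35| = $3,015.63 ≈ $3016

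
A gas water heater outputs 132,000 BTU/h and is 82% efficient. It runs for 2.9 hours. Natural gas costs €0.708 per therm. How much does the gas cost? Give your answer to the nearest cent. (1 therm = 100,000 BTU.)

€3.31

Heat delivered = 132,000 BTU/h × 2.9 h = 382,800 BTU
Gas input = 382,800 / 0.82 = 466,829 BTU
= 466,829 / 100,000 = 4.668 therm
Cost = 4.668 × €0.708/therm = €3.31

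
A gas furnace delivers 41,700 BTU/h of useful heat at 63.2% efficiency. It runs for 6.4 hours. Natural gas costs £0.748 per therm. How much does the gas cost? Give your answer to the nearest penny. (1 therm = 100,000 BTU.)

£3.16

Heat delivered = 41,700 BTU/h × 6.4 h = 266,880 BTU
Gas input = 266,880 / 0.632 = 422,278 BTU
= 422,278 / 100,000 = 4.223 therm
Cost = 4.223 × £0.748/therm = £3.16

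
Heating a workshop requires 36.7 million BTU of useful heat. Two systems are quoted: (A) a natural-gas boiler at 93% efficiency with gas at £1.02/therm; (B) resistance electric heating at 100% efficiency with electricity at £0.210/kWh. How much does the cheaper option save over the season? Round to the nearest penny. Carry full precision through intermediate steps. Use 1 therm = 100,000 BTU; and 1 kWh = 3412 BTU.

£1856.28

Heat load = 36.7 × 10⁶ BTU = 36,700,000 BTU
Gas: input = 36,700,000 / 0.93 = 39,462,366 BTU = 394.6 therm → 394.6 × £1.02 = £402.52
Electric: 36,700,000 BTU / 3412 = 10,760 kWh → × £0.210 = £2,258.79
Difference = |£402.52 − £2,258.79| = £1,856.28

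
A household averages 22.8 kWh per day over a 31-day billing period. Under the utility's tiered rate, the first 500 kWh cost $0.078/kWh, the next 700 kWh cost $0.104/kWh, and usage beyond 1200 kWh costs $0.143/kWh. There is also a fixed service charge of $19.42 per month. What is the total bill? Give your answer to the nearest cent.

Usage = 22.8 kWh/day × 31 days = 706.8 kWh
First 500 kWh × $0.078 = $39.00
Next 206.8 kWh × $0.104 = $21.51
Remaining tier: 0 kWh (not reached)
Energy charge = $60.51; + service $19.42 = $79.93

$79.93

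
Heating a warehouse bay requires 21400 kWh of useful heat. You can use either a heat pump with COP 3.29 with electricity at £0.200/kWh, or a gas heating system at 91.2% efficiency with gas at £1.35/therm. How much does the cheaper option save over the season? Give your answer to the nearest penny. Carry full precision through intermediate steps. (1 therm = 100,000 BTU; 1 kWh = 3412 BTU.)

£220.07

Heat load = 21400 kWh × 3412 = 73,016,800 BTU
Gas: input = 73,016,800 / 0.912 = 80,062,281 BTU = 800.6 therm → 800.6 × £1.35 = £1,080.84
Heat pump: 73,016,800 BTU / 3412 = 21,400 kWh heat; / 3.29 = 6,505 kWh in → × £0.200 = £1,300.91
Difference = |£1,080.84 − £1,300.91| = £220.07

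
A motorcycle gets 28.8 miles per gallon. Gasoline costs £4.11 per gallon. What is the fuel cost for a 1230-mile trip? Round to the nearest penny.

Fuel = 1230 mi / 28.8 mpg = 42.71 gal
Cost = 42.71 gal × £4.11/gal = £175.53

£175.53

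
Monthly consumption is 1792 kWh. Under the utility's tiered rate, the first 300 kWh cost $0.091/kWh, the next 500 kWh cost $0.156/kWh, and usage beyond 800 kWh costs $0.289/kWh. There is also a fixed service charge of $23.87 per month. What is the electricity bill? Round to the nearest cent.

First 300 kWh × $0.091 = $27.30
Next 500 kWh × $0.156 = $78.00
Remaining 992 kWh × $0.289 = $286.69
Energy charge = $391.99; + service $23.87 = $415.86

$415.86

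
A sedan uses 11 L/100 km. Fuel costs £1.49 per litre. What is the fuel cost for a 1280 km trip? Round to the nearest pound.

Fuel = 11 L/100 km × 1280 km / 100 = 140.8 L
Cost = 140.8 L × £1.49/L = £209.79 ≈ £210

£210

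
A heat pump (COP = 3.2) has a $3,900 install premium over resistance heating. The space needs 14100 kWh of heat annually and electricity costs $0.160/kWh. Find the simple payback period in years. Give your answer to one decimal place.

Resistance: 14100 kWh × $0.160 = $2,256.00/yr
Heat pump: 14100 / 3.2 = 4406 kWh in → × $0.160 = $705.00/yr
Annual savings = $1,551.00
Payback = $3,900 / $1,551.00 = 2.51 years

2.5 years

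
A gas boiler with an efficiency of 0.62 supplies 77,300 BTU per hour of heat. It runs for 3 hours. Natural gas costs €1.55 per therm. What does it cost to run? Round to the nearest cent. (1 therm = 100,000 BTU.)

Heat delivered = 77,300 BTU/h × 3 h = 231,900 BTU
Gas input = 231,900 / 0.62 = 374,032 BTU
= 374,032 / 100,000 = 3.74 therm
Cost = 3.74 × €1.55/therm = €5.80

€5.80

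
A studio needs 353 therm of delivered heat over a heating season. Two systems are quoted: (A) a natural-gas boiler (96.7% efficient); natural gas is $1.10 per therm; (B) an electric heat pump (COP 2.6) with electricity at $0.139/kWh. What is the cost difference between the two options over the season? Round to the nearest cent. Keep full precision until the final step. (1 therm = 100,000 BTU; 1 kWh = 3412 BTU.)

Heat load = 353 therm × 100,000 = 35,300,000 BTU
Gas: input = 35,300,000 / 0.967 = 36,504,654 BTU = 365 therm → 365 × $1.10 = $401.55
Heat pump: 35,300,000 BTU / 3412 = 10,350 kWh heat; / 2.6 = 3,979 kWh in → × $0.139 = $553.10
Difference = |$401.55 − $553.10| = $151.55

$151.55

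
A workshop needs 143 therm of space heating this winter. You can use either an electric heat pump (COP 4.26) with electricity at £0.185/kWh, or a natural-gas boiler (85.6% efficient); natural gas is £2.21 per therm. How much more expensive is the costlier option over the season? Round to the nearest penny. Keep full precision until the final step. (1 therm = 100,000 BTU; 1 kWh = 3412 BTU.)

Heat load = 143 therm × 100,000 = 14,300,000 BTU
Gas: input = 14,300,000 / 0.856 = 16,705,607 BTU = 167.1 therm → 167.1 × £2.21 = £369.19
Heat pump: 14,300,000 BTU / 3412 = 4,191 kWh heat; / 4.26 = 983.8 kWh in → × £0.185 = £182.01
Difference = |£369.19 − £182.01| = £187.19

£187.19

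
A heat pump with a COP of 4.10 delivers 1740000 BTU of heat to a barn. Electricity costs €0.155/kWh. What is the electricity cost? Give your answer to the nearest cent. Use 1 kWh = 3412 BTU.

Heat delivered = 1,740,000 BTU / 3412 = 510 kWh
Electrical input = 510 kWh / 4.10 = 124.4 kWh
Cost = 124.4 × €0.155/kWh = €19.28

€19.28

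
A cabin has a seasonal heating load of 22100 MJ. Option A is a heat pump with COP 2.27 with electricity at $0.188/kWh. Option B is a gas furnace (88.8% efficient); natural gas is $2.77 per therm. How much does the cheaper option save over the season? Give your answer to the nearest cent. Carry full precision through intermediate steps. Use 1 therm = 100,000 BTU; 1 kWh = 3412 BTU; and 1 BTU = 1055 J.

Heat load = 22100 MJ = 22,100,000,000 J / 1055 = 20,947,867 BTU
Gas: input = 20,947,867 / 0.888 = 23,589,941 BTU = 235.9 therm → 235.9 × $2.77 = $653.44
Heat pump: 20,947,867 BTU / 3412 = 6,139 kWh heat; / 2.27 = 2,705 kWh in → × $0.188 = $508.47
Difference = |$653.44 − $508.47| = $144.97

$144.97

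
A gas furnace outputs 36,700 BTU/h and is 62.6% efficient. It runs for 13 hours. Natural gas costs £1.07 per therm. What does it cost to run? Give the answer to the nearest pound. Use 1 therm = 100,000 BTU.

Heat delivered = 36,700 BTU/h × 13 h = 477,100 BTU
Gas input = 477,100 / 0.626 = 762,141 BTU
= 762,141 / 100,000 = 7.621 therm
Cost = 7.621 × £1.07/therm = £8.15 ≈ £8

£8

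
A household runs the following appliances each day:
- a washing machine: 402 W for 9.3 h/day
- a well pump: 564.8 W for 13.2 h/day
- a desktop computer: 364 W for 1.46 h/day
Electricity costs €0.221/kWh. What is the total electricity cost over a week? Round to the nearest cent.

washing machine: 402 W × 9.3 h × 7 d = 26,170 Wh = 26.17 kWh
well pump: 564.8 W × 13.2 h × 7 d = 52,188 Wh = 52.19 kWh
desktop computer: 364 W × 1.46 h × 7 d = 3,720 Wh = 3.72 kWh
Total energy = 26.17 + 52.19 + 3.72 = 82.08 kWh
Cost = 82.08 kWh × €0.221 = €18.14

€18.14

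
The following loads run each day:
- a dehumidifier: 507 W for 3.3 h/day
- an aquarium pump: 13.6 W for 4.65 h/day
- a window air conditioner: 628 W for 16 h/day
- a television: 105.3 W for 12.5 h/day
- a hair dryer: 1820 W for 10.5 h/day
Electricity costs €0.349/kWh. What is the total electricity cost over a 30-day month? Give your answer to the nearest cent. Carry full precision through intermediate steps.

€337.24

dehumidifier: 507 W × 3.3 h × 30 d = 50,193 Wh = 50.19 kWh
aquarium pump: 13.6 W × 4.65 h × 30 d = 1,897 Wh = 1.897 kWh
window air conditioner: 628 W × 16 h × 30 d = 301,440 Wh = 301.4 kWh
television: 105.3 W × 12.5 h × 30 d = 39,488 Wh = 39.49 kWh
hair dryer: 1820 W × 10.5 h × 30 d = 573,300 Wh = 573.3 kWh
Total energy = 50.19 + 1.897 + 301.4 + 39.49 + 573.3 = 966.3 kWh
Cost = 966.3 kWh × €0.349 = €337.24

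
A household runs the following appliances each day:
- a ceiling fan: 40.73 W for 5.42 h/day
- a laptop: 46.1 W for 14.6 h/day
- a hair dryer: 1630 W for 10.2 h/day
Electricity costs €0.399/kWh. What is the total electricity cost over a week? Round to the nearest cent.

€48.93

ceiling fan: 40.73 W × 5.42 h × 7 d = 1,545 Wh = 1.545 kWh
laptop: 46.1 W × 14.6 h × 7 d = 4,711 Wh = 4.711 kWh
hair dryer: 1630 W × 10.2 h × 7 d = 116,382 Wh = 116.4 kWh
Total energy = 1.545 + 4.711 + 116.4 = 122.6 kWh
Cost = 122.6 kWh × €0.399 = €48.93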